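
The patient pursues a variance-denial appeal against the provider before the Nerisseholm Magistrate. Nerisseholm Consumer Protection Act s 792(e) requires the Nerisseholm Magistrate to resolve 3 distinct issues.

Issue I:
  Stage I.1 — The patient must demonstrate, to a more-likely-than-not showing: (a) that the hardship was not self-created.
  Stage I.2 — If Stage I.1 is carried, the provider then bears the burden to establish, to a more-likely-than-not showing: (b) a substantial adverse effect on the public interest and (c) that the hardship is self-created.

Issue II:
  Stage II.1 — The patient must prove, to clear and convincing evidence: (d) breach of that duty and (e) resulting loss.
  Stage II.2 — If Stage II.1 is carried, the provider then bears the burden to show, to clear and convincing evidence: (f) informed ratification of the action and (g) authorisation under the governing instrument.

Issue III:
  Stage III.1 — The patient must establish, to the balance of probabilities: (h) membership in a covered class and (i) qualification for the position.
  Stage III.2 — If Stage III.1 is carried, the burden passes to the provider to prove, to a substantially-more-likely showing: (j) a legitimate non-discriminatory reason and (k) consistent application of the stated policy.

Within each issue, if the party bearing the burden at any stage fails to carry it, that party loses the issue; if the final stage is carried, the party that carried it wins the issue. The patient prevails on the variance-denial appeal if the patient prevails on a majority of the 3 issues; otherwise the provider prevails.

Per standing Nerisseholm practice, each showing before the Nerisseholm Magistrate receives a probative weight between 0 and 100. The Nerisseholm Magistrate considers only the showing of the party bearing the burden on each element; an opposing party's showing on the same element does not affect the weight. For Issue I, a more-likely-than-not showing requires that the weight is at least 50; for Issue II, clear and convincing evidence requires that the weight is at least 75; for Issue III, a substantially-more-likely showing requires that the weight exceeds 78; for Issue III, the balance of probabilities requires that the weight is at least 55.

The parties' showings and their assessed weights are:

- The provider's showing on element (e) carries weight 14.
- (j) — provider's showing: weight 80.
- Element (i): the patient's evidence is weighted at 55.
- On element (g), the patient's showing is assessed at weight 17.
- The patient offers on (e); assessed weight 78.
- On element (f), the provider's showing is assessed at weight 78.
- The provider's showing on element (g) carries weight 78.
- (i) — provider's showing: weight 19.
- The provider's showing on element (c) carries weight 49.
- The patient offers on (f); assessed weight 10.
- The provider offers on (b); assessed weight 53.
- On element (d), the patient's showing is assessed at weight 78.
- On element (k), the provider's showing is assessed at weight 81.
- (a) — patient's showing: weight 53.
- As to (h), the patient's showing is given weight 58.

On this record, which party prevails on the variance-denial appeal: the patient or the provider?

provider

— Issue I —
Stage I.1 (patient, a more-likely-than-not showing, weight is at least 50): (a) 53 ≥ 50 — meets.
  Stage I.1 carried; the burden shifts to the provider.
Stage I.2 (provider, a more-likely-than-not showing, weight is at least 50): (b) 53 ≥ 50 — meets; (c) 49 < 50 — fails.
  The provider does not carry Stage I.2.
So the patient prevails on this issue.
— Issue II —
Stage II.1 — burden on patient; standard: clear and convincing evidence (weight is at least 75).
    (d): 78 ≥ 75 [met]
    (e): 78 (provider's 14 disregarded) ≥ 75 [met]
  All elements met. The burden passes to the provider.
Stage II.2 — burden on provider; standard: clear and convincing evidence (weight is at least 75).
    (f): 78 (patient's 10 disregarded) ≥ 75 [met]
    (g): 78 (patient's 17 disregarded) ≥ 75 [met]
  Stage II.2 carried; the final stage is satisfied.
All stages carried — the provider prevails on this issue.
— Issue III —
At Stage III.1 the patient must meet the balance of probabilities (weight is at least 55): on (h) the weight is 58, ≥ 55, so (h) meets the standard; on (i) the weight is 55 (the provider's 19 is given no effect), which does reach 55, so (i) meets the standard.
  Stage III.1 carried; the burden shifts to the provider.
At Stage III.2 the provider must meet a substantially-more-likely showing (weight exceeds 78): on (j) the weight is 80, > 78, so (j) meets the standard; on (k) the weight is 81, > 78, so (k) meets the standard.
  The provider carries the last stage.
With every stage satisfied, the provider prevails on this issue.
Per-issue: Issue I → patient; Issue II → provider; Issue III → provider. The patient must prevail on a majority of issues; overall, the provider prevails.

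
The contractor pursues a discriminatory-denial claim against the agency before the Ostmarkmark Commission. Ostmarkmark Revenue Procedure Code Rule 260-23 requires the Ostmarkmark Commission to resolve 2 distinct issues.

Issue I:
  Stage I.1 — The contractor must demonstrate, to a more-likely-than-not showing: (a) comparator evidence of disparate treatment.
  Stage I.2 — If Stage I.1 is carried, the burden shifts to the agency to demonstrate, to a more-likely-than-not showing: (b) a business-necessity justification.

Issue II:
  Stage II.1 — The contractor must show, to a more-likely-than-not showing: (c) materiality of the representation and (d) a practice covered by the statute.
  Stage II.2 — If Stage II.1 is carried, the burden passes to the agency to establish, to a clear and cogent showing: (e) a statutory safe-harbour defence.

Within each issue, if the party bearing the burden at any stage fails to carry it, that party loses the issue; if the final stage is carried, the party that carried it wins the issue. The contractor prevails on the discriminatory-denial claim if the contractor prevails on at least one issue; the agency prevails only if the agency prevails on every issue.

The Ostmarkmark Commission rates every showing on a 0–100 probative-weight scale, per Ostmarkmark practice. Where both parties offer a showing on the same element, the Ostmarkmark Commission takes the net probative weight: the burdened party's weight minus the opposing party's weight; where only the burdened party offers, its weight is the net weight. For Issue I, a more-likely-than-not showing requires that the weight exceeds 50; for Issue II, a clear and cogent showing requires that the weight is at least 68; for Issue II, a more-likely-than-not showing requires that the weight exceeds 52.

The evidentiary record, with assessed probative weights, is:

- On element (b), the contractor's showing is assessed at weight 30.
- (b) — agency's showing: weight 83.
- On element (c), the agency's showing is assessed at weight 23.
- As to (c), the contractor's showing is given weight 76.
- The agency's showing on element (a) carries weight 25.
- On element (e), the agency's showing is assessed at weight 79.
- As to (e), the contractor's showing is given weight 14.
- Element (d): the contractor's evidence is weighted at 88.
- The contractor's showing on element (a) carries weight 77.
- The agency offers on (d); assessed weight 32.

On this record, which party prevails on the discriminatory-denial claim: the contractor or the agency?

— Issue I —
Stage I.1 (contractor, a more-likely-than-not showing, weight exceeds 50): (a) net 77−25=52 > 50 — meets.
  Stage I.1 carried; the burden shifts to the agency.
Stage I.2 (agency, a more-likely-than-not showing, weight exceeds 50): (b) net 83−30=53 > 50 — meets.
  All elements met at the final stage.
All stages carried — the agency prevails on this issue.
— Issue II —
At Stage II.1 the contractor must meet a more-likely-than-not showing (weight exceeds 52): on (c) the weight is 76 less the opposing 23 gives net 53, which does exceed 52, so (c) meets the standard; on (d) the weight is 88 less the opposing 32 gives net 56, > 52, so (d) meets the standard.
  Stage II.1 is satisfied; the onus moves to the agency.
At Stage II.2 the agency must meet a clear and cogent showing (weight is at least 68): on (e) the weight is 79 less the opposing 14 gives net 65, which does not reach 68, so (e) does not meet the standard.
  Stage II.2 not carried; the agency fails its burden.
The contractor prevails on this issue.
Per-issue: Issue I → agency; Issue II → contractor. The contractor must prevail on at least one issue; overall, the contractor prevails.

contractor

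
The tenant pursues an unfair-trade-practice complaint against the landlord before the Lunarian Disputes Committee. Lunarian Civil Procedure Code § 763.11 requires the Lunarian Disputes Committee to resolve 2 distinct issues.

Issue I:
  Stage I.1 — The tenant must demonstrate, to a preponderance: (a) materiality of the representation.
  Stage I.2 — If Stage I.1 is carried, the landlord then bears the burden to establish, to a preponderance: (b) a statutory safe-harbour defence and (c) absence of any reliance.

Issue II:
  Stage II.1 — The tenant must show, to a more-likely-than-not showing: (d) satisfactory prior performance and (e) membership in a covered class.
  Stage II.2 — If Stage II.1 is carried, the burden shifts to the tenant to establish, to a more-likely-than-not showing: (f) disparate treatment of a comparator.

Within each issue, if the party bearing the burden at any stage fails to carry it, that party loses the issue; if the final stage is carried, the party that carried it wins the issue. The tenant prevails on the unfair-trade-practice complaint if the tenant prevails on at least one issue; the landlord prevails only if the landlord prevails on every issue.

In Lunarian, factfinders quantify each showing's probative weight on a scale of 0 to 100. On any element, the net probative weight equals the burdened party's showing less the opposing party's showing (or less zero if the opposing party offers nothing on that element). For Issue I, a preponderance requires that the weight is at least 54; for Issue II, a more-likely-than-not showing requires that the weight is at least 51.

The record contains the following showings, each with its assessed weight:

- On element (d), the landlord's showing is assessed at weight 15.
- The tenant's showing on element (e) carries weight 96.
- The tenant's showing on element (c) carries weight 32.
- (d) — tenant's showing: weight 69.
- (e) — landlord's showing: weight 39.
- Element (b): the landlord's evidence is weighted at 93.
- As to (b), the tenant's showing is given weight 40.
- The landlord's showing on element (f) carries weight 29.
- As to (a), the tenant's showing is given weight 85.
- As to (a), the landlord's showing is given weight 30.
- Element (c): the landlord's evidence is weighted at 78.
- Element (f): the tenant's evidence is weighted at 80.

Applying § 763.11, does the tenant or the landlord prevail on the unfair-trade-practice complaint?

tenant

— Issue I —
Stage I.1 (tenant, a preponderance, weight is at least 54): (a) net 85−30=55 ≥ 54 — meets.
  The tenant carries Stage I.1; the landlord now bears the burden.
Stage I.2 (landlord, a preponderance, weight is at least 54): (b) net 93−40=53 < 54 — fails; (c) net 78−32=46 < 54 — fails.
  Not every element is met, so the landlord fails to carry Stage I.2.
So the tenant prevails on this issue.
— Issue II —
At Stage II.1 the tenant must meet a more-likely-than-not showing (weight is at least 51): on (d) the weight is 69 less the opposing 15 gives net 54, which does reach 51, so (d) meets the standard; on (e) the weight is 96 less the opposing 39 gives net 57, ≥ 51, so (e) meets the standard.
  Stage II.1 carried; the burden remains with the tenant.
At Stage II.2 the tenant must meet a more-likely-than-not showing (weight is at least 51): on (f) the weight is 80 less the opposing 29 gives net 51, ≥ 51, so (f) meets the standard.
  Stage II.2 carried; the final stage is satisfied.
Every stage carried; the tenant prevails on this issue.
Per-issue: Issue I → tenant; Issue II → tenant. The tenant must prevail on at least one issue; overall, the tenant prevails.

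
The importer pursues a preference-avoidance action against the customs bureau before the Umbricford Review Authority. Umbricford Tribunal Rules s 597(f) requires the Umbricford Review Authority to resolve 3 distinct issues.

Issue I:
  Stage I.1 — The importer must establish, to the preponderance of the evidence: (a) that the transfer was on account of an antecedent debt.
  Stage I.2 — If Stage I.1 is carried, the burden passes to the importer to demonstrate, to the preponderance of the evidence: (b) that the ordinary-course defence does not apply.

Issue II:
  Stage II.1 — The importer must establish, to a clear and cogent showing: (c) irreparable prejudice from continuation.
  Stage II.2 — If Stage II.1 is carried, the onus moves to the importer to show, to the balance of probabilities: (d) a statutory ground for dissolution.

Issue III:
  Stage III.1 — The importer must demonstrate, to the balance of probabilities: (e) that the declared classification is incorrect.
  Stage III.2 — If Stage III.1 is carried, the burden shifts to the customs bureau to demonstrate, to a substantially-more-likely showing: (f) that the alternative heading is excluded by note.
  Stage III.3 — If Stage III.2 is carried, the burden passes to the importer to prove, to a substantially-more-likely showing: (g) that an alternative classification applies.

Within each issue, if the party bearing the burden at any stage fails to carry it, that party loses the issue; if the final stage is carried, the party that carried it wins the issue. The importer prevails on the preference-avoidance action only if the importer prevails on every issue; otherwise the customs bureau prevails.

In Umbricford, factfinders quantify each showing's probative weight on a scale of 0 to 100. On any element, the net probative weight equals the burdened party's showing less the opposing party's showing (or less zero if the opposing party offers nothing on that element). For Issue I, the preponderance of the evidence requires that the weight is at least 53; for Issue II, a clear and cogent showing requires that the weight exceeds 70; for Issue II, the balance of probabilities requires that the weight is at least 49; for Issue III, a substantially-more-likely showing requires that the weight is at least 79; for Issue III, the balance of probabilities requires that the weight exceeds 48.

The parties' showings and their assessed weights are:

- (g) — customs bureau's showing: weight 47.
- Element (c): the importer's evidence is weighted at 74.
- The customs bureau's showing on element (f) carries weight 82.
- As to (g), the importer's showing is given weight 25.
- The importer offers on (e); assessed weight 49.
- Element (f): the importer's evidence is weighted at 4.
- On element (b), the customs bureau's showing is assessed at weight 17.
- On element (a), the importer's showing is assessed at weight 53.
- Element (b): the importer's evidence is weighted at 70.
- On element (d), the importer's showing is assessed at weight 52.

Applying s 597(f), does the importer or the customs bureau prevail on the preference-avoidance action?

— Issue I —
Stage I.1 — burden on importer; standard: the preponderance of the evidence (weight is at least 53).
    (a): 53 ≥ 53 [met]
  Stage I.1 is satisfied; the importer continues to bear the burden.
Stage I.2 — burden on importer; standard: the preponderance of the evidence (weight is at least 53).
    (b): 70 − 17 = 53 ≥ 53 [met]
  The importer carries the last stage.
All stages carried — the importer prevails on this issue.
— Issue II —
Stage II.1 (importer, a clear and cogent showing, weight exceeds 70): (c) 74 > 70 — meets.
  Stage II.1 carried; the burden remains with the importer.
Stage II.2 (importer, the balance of probabilities, weight is at least 49): (d) 52 ≥ 49 — meets.
  The importer carries the last stage.
All stages carried — the importer prevails on this issue.
— Issue III —
Stage III.1 — burden on importer; standard: the balance of probabilities (weight exceeds 48).
    (e): 49 > 48 [met]
  Stage III.1 is satisfied; the onus moves to the customs bureau.
Stage III.2 — burden on customs bureau; standard: a substantially-more-likely showing (weight is at least 79).
    (f): 82 − 4 = 78 < 79 [not met]
  Stage III.2 not carried; the customs bureau fails its burden.
The analysis ends at Stage III.2; the importer prevails on this issue.
Per-issue: Issue I → importer; Issue II → importer; Issue III → importer. The importer must prevail on every issue; overall, the importer prevails.

importer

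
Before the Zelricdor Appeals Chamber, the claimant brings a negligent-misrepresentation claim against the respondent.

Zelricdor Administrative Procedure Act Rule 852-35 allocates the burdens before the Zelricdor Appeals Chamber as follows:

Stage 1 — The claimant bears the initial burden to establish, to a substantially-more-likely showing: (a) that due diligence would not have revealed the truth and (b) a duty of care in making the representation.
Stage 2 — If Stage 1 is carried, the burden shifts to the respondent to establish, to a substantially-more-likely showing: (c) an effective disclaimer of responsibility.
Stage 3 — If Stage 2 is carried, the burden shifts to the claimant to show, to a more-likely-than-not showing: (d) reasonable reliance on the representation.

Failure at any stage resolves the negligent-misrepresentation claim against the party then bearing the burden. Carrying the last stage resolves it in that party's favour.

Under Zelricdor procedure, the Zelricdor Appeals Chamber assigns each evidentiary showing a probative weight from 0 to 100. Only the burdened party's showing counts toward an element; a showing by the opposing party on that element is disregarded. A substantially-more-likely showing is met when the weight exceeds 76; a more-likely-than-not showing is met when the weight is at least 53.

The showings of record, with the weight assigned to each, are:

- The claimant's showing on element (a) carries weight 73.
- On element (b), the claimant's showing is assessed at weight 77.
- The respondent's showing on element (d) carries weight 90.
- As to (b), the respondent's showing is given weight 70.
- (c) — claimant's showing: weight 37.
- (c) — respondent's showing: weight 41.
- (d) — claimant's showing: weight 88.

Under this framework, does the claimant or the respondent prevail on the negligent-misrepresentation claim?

respondent

At Stage 1 the claimant must meet a substantially-more-likely showing (weight exceeds 76): on (a) the weight is 73, which does not exceed 76, so (a) does not meet the standard; on (b) the weight is 77 (the respondent's 70 is given no effect), which does exceed 76, so (b) meets the standard.
  Not every element is met, so the claimant fails to carry Stage 1.
So the respondent prevails.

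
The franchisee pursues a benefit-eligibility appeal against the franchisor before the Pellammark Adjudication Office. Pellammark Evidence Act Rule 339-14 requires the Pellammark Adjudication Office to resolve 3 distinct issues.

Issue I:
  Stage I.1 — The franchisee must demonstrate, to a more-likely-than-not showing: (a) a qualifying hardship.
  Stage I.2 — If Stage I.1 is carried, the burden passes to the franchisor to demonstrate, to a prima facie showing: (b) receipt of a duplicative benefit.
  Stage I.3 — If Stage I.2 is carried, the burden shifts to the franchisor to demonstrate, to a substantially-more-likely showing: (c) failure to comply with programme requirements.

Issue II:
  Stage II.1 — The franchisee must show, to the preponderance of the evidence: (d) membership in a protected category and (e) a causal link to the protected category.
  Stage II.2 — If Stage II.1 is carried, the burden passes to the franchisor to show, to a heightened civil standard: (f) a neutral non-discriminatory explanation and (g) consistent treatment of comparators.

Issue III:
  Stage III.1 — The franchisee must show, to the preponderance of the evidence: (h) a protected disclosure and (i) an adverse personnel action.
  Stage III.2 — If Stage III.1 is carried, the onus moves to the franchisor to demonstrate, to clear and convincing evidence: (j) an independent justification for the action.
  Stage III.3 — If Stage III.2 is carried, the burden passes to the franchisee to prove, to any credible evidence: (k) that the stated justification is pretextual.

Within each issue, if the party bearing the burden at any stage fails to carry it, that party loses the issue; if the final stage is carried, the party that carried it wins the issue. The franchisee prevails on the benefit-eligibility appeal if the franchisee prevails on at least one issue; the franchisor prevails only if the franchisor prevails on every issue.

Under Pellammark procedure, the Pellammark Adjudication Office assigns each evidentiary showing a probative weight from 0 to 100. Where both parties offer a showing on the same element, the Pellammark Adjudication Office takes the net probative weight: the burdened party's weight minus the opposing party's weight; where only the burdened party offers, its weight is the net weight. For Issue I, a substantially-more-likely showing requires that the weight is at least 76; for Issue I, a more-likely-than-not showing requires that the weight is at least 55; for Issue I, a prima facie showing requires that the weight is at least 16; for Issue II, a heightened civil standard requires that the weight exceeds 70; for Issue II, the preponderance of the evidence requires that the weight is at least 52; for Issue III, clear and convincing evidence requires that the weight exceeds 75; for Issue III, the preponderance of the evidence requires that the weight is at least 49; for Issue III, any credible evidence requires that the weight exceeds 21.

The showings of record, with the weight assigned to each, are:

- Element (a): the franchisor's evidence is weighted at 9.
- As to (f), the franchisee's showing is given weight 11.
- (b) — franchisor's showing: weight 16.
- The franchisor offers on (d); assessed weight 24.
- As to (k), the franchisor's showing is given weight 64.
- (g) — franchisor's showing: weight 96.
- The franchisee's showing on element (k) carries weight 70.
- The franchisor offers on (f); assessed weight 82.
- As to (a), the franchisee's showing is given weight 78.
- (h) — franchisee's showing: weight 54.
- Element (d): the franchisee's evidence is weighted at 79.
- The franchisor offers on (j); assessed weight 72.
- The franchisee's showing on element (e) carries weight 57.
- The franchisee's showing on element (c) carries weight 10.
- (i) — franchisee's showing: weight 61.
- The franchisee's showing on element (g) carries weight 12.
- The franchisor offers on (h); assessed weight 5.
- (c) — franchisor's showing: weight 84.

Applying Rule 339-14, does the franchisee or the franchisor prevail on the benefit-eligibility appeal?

— Issue I —
At Stage I.1 the franchisee must meet a more-likely-than-not showing (weight is at least 55): on (a) the weight is 78 less the opposing 9 gives net 69, which does reach 55, so (a) meets the standard.
  Stage I.1 carried; the burden shifts to the franchisor.
At Stage I.2 the franchisor must meet a prima facie showing (weight is at least 16): on (b) the weight is 16, which does reach 16, so (b) meets the standard.
  Stage I.2 carried; the burden remains with the franchisor.
At Stage I.3 the franchisor must meet a substantially-more-likely showing (weight is at least 76): on (c) the weight is 84 less the opposing 10 gives net 74, < 76, so (c) does not meet the standard.
  Stage I.3 not carried; the franchisor fails its burden.
The analysis ends at Stage I.3; the franchisee prevails on this issue.
— Issue II —
Stage II.1 (franchisee, the preponderance of the evidence, weight is at least 52): (d) net 79−24=55 ≥ 52 — meets; (e) 57 ≥ 52 — meets.
  Stage II.1 is satisfied; the onus moves to the franchisor.
Stage II.2 (franchisor, a heightened civil standard, weight exceeds 70): (f) net 82−11=71 > 70 — meets; (g) net 96−12=84 > 70 — meets.
  Stage II.2 carried; the final stage is satisfied.
All stages carried — the franchisor prevails on this issue.
— Issue III —
Stage III.1 (franchisee, the preponderance of the evidence, weight is at least 49): (h) net 54−5=49 ≥ 49 — meets; (i) 61 ≥ 49 — meets.
  Stage III.1 is satisfied; the onus moves to the franchisor.
Stage III.2 (franchisor, clear and convincing evidence, weight exceeds 75): (j) 72 ≤ 75 — fails.
  The franchisor does not carry Stage III.2.
So the franchisee prevails on this issue.
Per-issue: Issue I → franchisee; Issue II → franchisor; Issue III → franchisee. The franchisee must prevail on at least one issue; overall, the franchisee prevails.

franchisee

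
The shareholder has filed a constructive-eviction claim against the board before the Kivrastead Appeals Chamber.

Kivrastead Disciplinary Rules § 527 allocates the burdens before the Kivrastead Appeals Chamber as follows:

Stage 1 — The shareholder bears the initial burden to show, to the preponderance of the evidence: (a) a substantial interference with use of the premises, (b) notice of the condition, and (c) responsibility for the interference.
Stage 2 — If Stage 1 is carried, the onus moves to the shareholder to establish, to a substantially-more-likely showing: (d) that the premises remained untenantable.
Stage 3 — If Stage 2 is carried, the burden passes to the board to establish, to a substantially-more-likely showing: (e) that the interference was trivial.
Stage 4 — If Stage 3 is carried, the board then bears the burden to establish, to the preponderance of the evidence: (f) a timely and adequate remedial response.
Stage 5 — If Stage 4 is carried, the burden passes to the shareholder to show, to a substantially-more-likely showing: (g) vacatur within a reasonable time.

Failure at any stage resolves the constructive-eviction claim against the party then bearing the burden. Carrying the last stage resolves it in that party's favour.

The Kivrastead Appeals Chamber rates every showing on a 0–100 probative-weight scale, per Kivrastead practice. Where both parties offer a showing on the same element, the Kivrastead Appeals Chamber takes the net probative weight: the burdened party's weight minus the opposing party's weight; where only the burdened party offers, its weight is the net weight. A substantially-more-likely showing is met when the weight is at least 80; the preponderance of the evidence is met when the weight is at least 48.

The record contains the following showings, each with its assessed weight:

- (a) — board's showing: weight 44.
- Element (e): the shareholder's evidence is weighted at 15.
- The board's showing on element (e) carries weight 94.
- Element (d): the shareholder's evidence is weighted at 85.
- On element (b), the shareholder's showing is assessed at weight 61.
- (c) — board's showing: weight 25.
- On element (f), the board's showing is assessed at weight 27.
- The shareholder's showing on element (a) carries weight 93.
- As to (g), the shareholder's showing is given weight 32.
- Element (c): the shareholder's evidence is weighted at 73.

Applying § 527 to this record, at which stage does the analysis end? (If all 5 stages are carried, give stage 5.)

stage 3

Stage 1 (shareholder, the preponderance of the evidence, weight is at least 48): (a) net 93−44=49 ≥ 48 — meets; (b) 61 ≥ 48 — meets; (c) net 73−25=48 ≥ 48 — meets.
  Stage 1 carried; the burden remains with the shareholder.
Stage 2 (shareholder, a substantially-more-likely showing, weight is at least 80): (d) 85 ≥ 80 — meets.
  Stage 2 carried; the burden shifts to the board.
Stage 3 (board, a substantially-more-likely showing, weight is at least 80): (e) net 94−15=79 < 80 — fails.
  Stage 3 not carried; the board fails its burden.
So the shareholder prevails.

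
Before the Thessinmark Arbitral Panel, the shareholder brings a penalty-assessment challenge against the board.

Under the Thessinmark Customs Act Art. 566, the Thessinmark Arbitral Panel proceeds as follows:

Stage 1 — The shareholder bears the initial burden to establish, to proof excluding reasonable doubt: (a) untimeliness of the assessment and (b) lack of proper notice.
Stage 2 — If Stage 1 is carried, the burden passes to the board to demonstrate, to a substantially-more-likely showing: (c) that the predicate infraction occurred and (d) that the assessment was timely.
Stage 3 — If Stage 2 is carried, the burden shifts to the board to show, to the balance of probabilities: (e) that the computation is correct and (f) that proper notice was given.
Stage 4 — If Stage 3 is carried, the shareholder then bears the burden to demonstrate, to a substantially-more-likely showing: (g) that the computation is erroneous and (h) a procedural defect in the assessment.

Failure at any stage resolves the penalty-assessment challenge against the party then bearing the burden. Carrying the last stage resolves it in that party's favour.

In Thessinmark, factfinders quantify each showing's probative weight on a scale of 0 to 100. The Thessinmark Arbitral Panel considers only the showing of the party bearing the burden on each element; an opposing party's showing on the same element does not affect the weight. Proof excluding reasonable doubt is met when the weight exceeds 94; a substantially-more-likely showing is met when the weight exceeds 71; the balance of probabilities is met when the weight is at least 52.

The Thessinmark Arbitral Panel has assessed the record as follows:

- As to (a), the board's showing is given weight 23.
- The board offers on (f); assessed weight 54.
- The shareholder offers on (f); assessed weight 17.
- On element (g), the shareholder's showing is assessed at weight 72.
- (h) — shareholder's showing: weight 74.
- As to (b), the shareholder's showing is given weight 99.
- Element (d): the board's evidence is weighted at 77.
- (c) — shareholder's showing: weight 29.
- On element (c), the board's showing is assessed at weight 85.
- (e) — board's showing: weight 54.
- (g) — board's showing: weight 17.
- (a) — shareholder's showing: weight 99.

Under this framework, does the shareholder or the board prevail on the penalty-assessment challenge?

Stage 1 — burden on shareholder; standard: proof excluding reasonable doubt (weight exceeds 94).
    (a): 99 (board's 23 disregarded) > 94 [met]
    (b): 99 > 94 [met]
  Stage 1 is satisfied; the onus moves to the board.
Stage 2 — burden on board; standard: a substantially-more-likely showing (weight exceeds 71).
    (c): 85 (shareholder's 29 disregarded) > 71 [met]
    (d): 77 > 71 [met]
  Stage 2 is satisfied; the board continues to bear the burden.
Stage 3 — burden on board; standard: the balance of probabilities (weight is at least 52).
    (e): 54 ≥ 52 [met]
    (f): 54 (shareholder's 17 disregarded) ≥ 52 [met]
  Stage 3 is satisfied; the onus moves to the shareholder.
Stage 4 — burden on shareholder; standard: a substantially-more-likely showing (weight exceeds 71).
    (g): 72 (board's 17 disregarded) > 71 [met]
    (h): 74 > 71 [met]
  All elements met at the final stage.
With every stage satisfied, the shareholder prevails.

shareholder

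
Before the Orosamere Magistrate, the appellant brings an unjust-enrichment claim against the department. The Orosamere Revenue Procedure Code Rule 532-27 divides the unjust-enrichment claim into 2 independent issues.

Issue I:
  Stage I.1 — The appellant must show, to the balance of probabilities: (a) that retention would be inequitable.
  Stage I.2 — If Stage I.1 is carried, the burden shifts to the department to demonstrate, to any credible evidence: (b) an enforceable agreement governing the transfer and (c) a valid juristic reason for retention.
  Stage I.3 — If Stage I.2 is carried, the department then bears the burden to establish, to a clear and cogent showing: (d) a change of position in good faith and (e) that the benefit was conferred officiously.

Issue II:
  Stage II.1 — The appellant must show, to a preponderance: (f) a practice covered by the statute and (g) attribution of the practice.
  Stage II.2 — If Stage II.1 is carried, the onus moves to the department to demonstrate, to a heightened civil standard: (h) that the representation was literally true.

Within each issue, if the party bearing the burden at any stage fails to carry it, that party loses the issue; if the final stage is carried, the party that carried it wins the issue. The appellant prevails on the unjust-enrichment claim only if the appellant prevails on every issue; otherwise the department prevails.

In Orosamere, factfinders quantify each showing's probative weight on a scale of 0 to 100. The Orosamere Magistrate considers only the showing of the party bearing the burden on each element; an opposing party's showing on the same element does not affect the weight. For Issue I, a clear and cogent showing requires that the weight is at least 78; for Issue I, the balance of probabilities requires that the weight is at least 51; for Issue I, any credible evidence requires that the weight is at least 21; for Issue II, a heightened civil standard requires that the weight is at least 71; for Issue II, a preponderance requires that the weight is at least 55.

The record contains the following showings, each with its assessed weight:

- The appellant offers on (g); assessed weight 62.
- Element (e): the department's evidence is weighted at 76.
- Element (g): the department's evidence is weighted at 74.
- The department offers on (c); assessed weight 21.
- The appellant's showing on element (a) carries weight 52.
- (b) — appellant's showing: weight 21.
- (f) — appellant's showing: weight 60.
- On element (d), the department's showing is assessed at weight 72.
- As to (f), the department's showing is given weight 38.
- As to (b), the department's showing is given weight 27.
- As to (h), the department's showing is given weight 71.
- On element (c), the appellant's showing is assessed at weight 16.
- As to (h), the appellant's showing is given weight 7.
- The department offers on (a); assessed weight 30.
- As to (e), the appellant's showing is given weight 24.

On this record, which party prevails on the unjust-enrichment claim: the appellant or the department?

department

— Issue I —
Stage I.1 — burden on appellant; standard: the balance of probabilities (weight is at least 51).
    (a): 52 (department's 30 disregarded) ≥ 51 [met]
  The appellant carries Stage I.1; the department now bears the burden.
Stage I.2 — burden on department; standard: any credible evidence (weight is at least 21).
    (b): 27 (appellant's 21 disregarded) ≥ 21 [met]
    (c): 21 (appellant's 16 disregarded) ≥ 21 [met]
  Stage I.2 carried; the burden remains with the department.
Stage I.3 — burden on department; standard: a clear and cogent showing (weight is at least 78).
    (d): 72 < 78 [not met]
    (e): 76 (appellant's 24 disregarded) < 78 [not met]
  The department does not carry Stage I.3.
The appellant prevails on this issue.
— Issue II —
At Stage II.1 the appellant must meet a preponderance (weight is at least 55): on (f) the weight is 60 (the department's 38 is given no effect), which does reach 55, so (f) meets the standard; on (g) the weight is 62 (the department's 74 is given no effect), ≥ 55, so (g) meets the standard.
  The appellant carries Stage II.1; the department now bears the burden.
At Stage II.2 the department must meet a heightened civil standard (weight is at least 71): on (h) the weight is 71 (the appellant's 7 is given no effect), which does reach 71, so (h) meets the standard.
  Stage II.2 carried; the final stage is satisfied.
All stages carried — the department prevails on this issue.
Per-issue: Issue I → appellant; Issue II → department. The appellant must prevail on every issue; overall, the department prevails.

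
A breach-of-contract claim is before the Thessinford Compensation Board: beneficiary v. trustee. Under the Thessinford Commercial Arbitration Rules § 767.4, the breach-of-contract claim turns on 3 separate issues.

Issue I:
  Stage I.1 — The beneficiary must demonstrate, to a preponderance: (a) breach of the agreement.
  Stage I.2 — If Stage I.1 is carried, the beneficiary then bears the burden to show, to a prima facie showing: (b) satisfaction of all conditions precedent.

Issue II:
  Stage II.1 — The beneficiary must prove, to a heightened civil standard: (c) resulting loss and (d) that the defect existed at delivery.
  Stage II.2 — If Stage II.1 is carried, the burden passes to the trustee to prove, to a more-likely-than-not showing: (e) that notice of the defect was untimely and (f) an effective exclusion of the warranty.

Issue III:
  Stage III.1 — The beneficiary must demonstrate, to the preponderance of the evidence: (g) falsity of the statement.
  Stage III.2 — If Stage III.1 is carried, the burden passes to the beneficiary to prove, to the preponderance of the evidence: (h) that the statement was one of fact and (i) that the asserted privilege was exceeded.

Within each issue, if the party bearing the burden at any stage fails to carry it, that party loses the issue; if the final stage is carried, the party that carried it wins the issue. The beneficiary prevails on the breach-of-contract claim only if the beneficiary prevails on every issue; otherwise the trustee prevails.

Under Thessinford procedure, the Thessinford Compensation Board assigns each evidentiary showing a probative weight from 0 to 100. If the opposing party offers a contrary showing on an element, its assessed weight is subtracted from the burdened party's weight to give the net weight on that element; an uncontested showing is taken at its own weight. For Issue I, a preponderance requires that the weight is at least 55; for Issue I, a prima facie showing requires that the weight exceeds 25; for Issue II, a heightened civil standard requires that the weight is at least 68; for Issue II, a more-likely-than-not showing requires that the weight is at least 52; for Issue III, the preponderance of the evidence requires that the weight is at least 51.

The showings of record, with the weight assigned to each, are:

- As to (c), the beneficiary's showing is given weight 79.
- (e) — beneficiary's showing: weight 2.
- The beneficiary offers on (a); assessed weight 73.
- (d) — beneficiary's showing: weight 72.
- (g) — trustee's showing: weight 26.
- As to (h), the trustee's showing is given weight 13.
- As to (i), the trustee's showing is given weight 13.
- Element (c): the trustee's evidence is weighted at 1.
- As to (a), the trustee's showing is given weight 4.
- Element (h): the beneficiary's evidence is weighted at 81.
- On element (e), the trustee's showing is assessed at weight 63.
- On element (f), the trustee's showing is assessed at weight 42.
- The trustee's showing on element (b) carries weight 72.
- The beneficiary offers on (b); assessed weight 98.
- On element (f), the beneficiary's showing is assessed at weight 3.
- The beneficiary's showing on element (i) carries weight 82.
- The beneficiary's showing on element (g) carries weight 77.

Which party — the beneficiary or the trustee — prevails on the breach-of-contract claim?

beneficiary

— Issue I —
Stage I.1 — burden on beneficiary; standard: a preponderance (weight is at least 55).
    (a): 73 − 4 = 69 ≥ 55 [met]
  Stage I.1 carried; the burden remains with the beneficiary.
Stage I.2 — burden on beneficiary; standard: a prima facie showing (weight exceeds 25).
    (b): 98 − 72 = 26 > 25 [met]
  Stage I.2 carried; the final stage is satisfied.
With every stage satisfied, the beneficiary prevails on this issue.
— Issue II —
Stage II.1 — burden on beneficiary; standard: a heightened civil standard (weight is at least 68).
    (c): 79 − 1 = 78 ≥ 68 [met]
    (d): 72 ≥ 68 [met]
  Stage II.1 carried; the burden shifts to the trustee.
Stage II.2 — burden on trustee; standard: a more-likely-than-not showing (weight is at least 52).
    (e): 63 − 2 = 61 ≥ 52 [met]
    (f): 42 − 3 = 39 < 52 [not met]
  Not every element is met, so the trustee fails to carry Stage II.2.
So the beneficiary prevails on this issue.
— Issue III —
At Stage III.1 the beneficiary must meet the preponderance of the evidence (weight is at least 51): on (g) the weight is 77 less the opposing 26 gives net 51, ≥ 51, so (g) meets the standard.
  All elements met. The beneficiary retains the burden for Stage III.2.
At Stage III.2 the beneficiary must meet the preponderance of the evidence (weight is at least 51): on (h) the weight is 81 less the opposing 13 gives net 68, ≥ 51, so (h) meets the standard; on (i) the weight is 82 less the opposing 13 gives net 69, which does reach 51, so (i) meets the standard.
  All elements met at the final stage.
With every stage satisfied, the beneficiary prevails on this issue.
Per-issue: Issue I → beneficiary; Issue II → beneficiary; Issue III → beneficiary. The beneficiary must prevail on every issue; overall, the beneficiary prevails.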